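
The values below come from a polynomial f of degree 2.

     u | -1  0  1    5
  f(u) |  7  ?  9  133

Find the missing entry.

The 3 known points determine the degree-2 polynomial uniquely.
Write f(u) = au^2 + bu + c. Substituting each data point gives a linear system:
  a - b + c = 7
  a + b + c = 9
  25a + 5b + c = 133
Solving the system yields a = 5, b = 1, c = 3.
So f(u) = 5u^2 + u + 3.
Then f(0) = 3.

3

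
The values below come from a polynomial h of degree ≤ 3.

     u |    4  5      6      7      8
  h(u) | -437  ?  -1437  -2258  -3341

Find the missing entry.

-842

On equispaced nodes a degree-3 polynomial has vanishing fourth forward difference, so
  h(4) - 4·h(5) + 6·h(6) - 4·h(7) + h(8) = 0.
Substituting the known values and solving for h(5):
  -4·h(5) = 3368
  h(5) = -842.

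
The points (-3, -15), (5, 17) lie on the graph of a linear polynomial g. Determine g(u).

g(u) = 4u - 3

Write g(u) = au + b. Substituting each data point gives a linear system:
  -3a + b = -15
  5a + b = 17
Solving the system yields a = 4, b = -3.
So g(u) = 4u - 3.
Check: g(5) = 17. ✓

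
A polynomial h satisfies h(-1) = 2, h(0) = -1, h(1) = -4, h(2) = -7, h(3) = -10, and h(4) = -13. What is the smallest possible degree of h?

Forward differences of the values at x = -1, 0, 1, 2, 3, 4:
  h  : 2  -1  -4  -7  -10  -13
  Δ  : -3  -3  -3  -3  -3
  Δ^2: 0  0  0  0
  Δ^3: 0  0  0
  Δ^4: 0  0
  Δ^5: 0
The first differences are constant (-3) and nonzero, while all higher differences vanish, so the minimal degree is 1.

1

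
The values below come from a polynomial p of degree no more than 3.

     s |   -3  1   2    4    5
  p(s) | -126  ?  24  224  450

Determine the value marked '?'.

2

The 4 known points determine the degree-3 polynomial uniquely.
Write p(s) = as^3 + bs^2 + cs + d. Substituting each data point gives a linear system:
  -27a + 9b - 3c + d = -126
  8a + 4b + 2c + d = 24
  64a + 16b + 4c + d = 224
  125a + 25b + 5c + d = 450
Solving the system yields a = 4, b = -2, c = 0, d = 0.
So p(s) = 4s^3 - 2s^2.
Then p(1) = 2.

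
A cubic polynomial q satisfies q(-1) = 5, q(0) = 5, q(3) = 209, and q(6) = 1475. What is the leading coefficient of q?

6

Write q(x) = ax^3 + bx^2 + cx + d. Substituting each data point gives a linear system:
  -a + b - c + d = 5
  d = 5
  27a + 9b + 3c + d = 209
  216a + 36b + 6c + d = 1475
Solving the system yields a = 6, b = 5, c = -1, d = 5.
So q(x) = 6x³ + 5x² - x + 5.
The leading coefficient is 6.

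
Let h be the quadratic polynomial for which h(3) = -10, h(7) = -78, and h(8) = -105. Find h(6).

-55

Using the Lagrange interpolation formula with nodes 3, 7, 8:
  L_0(t) = (t - 7)(t - 8) / 20
  L_1(t) = (t - 3)(t - 8) / -4
  L_2(t) = (t - 3)(t - 7) / 5
Then h(t) = -10·L_0(t) - 78·L_1(t) - 105·L_2(t).
Expanding and collecting terms gives h(t) = -2t^2 + 3t - 1.
Evaluating at t = 6: h(6) = -55.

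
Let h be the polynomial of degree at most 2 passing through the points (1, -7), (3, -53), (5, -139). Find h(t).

Write h(t) = at^2 + bt + c. Substituting each data point gives a linear system:
  a + b + c = -7
  9a + 3b + c = -53
  25a + 5b + c = -139
Solving the system yields a = -5, b = -3, c = 1.
So h(t) = -5t² - 3t + 1.
Check: h(3) = -53. ✓

h(t) = -5t^2 - 3t + 1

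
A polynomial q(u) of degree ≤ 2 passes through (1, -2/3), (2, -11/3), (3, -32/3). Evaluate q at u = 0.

-5/3

Write q(u) = au^2 + bu + c. Substituting each data point gives a linear system:
  a + b + c = -2/3
  4a + 2b + c = -11/3
  9a + 3b + c = -32/3
Solving the system yields a = -2, b = 3, c = -5/3.
So q(u) = -2u² + 3u - 5/3.
Then q(0) = -5/3.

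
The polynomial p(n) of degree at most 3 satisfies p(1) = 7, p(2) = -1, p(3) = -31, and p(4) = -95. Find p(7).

Using the Lagrange interpolation formula with nodes 1, 2, 3, 4:
  L_0(n) = (n - 2)(n - 3)(n - 4) / -6
  L_1(n) = (n - 1)(n - 3)(n - 4) / 2
  L_2(n) = (n - 1)(n - 2)(n - 4) / -2
  L_3(n) = (n - 1)(n - 2)(n - 3) / 6
Then p(n) = 7·L_0(n) - 1·L_1(n) - 31·L_2(n) - 95·L_3(n).
Expanding and collecting terms gives p(n) = -2n³ + n² + 3n + 5.
Evaluating at n = 7: p(7) = -611.

-611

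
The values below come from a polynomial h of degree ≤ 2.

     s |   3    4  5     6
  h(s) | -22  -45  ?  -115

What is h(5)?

-76

The 3 known points determine the degree-2 polynomial uniquely.
Write h(s) = as^2 + bs + c. Substituting each data point gives a linear system:
  9a + 3b + c = -22
  16a + 4b + c = -45
  36a + 6b + c = -115
Solving the system yields a = -4, b = 5, c = -1.
So h(s) = -4s^2 + 5s - 1.
Then h(5) = -76.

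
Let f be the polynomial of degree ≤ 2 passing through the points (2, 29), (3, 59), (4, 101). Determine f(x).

f(x) = 6x^2 + 5

Write f(x) = ax^2 + bx + c. Substituting each data point gives a linear system:
  4a + 2b + c = 29
  9a + 3b + c = 59
  16a + 4b + c = 101
Solving the system yields a = 6, b = 0, c = 5.
So f(x) = 6x^2 + 5.
Check: f(4) = 101. ✓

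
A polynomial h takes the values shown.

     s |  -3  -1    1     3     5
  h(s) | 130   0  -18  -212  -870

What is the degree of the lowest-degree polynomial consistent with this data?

Forward differences of the values at s = -3, -1, 1, 3, 5:
  h  : 130  0  -18  -212  -870
  Δ  : -130  -18  -194  -658
  Δ^2: 112  -176  -464
  Δ^3: -288  -288
  Δ^4: 0
The third differences are constant (-288) and nonzero, while all higher differences vanish, so the minimal degree is 3.

3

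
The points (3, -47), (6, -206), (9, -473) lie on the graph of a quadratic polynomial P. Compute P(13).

-997

Write P(s) = as^2 + bs + c. Substituting each data point gives a linear system:
  9a + 3b + c = -47
  36a + 6b + c = -206
  81a + 9b + c = -473
Solving the system yields a = -6, b = 1, c = 4.
So P(s) = -6s^2 + s + 4.
Then P(13) = -997.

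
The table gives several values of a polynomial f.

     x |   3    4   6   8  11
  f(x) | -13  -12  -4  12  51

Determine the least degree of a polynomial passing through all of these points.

2

Divided differences on the nodes 3, 4, 6, 8, 11:
  order 0: -13  -12  -4  12  51
  order 1: 1  4  8  13
  order 2: 1  1  1
  order 3: 0  0
  order 4: 0
The order-2 divided differences are all 1 (nonzero) and every higher order vanishes, so the data lies on a polynomial of degree exactly 2.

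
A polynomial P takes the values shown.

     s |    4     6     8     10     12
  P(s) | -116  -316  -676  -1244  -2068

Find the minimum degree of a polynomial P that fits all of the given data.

Forward differences of the values at s = 4, 6, 8, 10, 12:
  P  : -116  -316  -676  -1244  -2068
  Δ  : -200  -360  -568  -824
  Δ^2: -160  -208  -256
  Δ^3: -48  -48
  Δ^4: 0
The third differences are constant (-48) and nonzero, while all higher differences vanish, so the minimal degree is 3.

3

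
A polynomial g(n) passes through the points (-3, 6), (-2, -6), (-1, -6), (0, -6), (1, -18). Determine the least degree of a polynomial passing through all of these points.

3

Forward differences of the values at n = -3, -2, -1, 0, 1:
  g  : 6  -6  -6  -6  -18
  Δ  : -12  0  0  -12
  Δ^2: 12  0  -12
  Δ^3: -12  -12
  Δ^4: 0
The third differences are constant (-12) and nonzero, while all higher differences vanish, so the minimal degree is 3.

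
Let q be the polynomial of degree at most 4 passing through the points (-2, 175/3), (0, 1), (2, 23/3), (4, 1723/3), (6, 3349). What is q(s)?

Write q(s) = as^4 + bs^3 + cs^2 + ds + e. Substituting each data point gives a linear system:
  16a - 8b + 4c - 2d + e = 175/3
  e = 1
  16a + 8b + 4c + 2d + e = 23/3
  256a + 64b + 16c + 4d + e = 1723/3
  1296a + 216b + 36c + 6d + e = 3349
Solving the system yields a = 3, b = -5/3, c = -4, d = -6, e = 1.
So q(s) = 3s^4 - (5/3)s^3 - 4s^2 - 6s + 1.
Check: q(0) = 1. ✓

q(s) = 3s^4 - (5/3)s^3 - 4s^2 - 6s + 1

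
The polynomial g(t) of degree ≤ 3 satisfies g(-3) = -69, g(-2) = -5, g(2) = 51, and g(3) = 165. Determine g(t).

Write g(t) = at^3 + bt^2 + ct + d. Substituting each data point gives a linear system:
  -27a + 9b - 3c + d = -69
  -8a + 4b - 2c + d = -5
  8a + 4b + 2c + d = 51
  27a + 9b + 3c + d = 165
Solving the system yields a = 5, b = 5, c = -6, d = 3.
So g(t) = 5t³ + 5t² - 6t + 3.
Check: g(-2) = -5. ✓

g(t) = 5t^3 + 5t^2 - 6t + 3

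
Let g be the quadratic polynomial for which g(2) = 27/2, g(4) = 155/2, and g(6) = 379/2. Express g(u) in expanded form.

g(u) = 6u^2 - 4u - 5/2

Using the Lagrange interpolation formula with nodes 2, 4, 6:
  L_0(u) = (u - 4)(u - 6) / 8
  L_1(u) = (u - 2)(u - 6) / -4
  L_2(u) = (u - 2)(u - 4) / 8
Then g(u) = 27/2·L_0(u) + 155/2·L_1(u) + 379/2·L_2(u).
Expanding and collecting terms gives g(u) = 6u^2 - 4u - 5/2.
Check: g(2) = 27/2. ✓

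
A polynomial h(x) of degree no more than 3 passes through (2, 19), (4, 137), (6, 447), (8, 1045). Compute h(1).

2

Forward differences of the values at x = 2, 4, 6, 8:
  h  : 19  137  447  1045
  Δ  : 118  310  598
  Δ^2: 192  288
  Δ^3: 96
The third differences are constant, confirming degree 3.
Interpolating (Newton forward form) and evaluating at x = 1 gives h(1) = 2.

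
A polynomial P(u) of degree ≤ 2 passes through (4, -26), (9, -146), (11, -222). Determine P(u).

P(u) = -2u^2 + 2u - 2

Write P(u) = au^2 + bu + c. Substituting each data point gives a linear system:
  16a + 4b + c = -26
  81a + 9b + c = -146
  121a + 11b + c = -222
Solving the system yields a = -2, b = 2, c = -2.
So P(u) = -2u^2 + 2u - 2.
Check: P(11) = -222. ✓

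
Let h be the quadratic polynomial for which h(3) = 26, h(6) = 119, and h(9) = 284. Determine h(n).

h(n) = 4n^2 - 5n + 5

Write h(n) = an^2 + bn + c. Substituting each data point gives a linear system:
  9a + 3b + c = 26
  36a + 6b + c = 119
  81a + 9b + c = 284
Solving the system yields a = 4, b = -5, c = 5.
So h(n) = 4n^2 - 5n + 5.
Check: h(6) = 119. ✓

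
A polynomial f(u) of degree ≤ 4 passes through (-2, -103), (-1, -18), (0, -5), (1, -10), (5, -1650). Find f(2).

-51

Write f(u) = au^4 + bu^3 + cu^2 + du + e. Substituting each data point gives a linear system:
  16a - 8b + 4c - 2d + e = -103
  a - b + c - d + e = -18
  e = -5
  a + b + c + d + e = -10
  625a + 125b + 25c + 5d + e = -1650
Solving the system yields a = -3, b = 3, c = -6, d = 1, e = -5.
So f(u) = -3u⁴ + 3u³ - 6u² + u - 5.
Then f(2) = -51.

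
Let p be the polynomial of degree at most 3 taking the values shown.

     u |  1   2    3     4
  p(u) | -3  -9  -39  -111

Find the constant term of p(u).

-3

Write p(u) = au^3 + bu^2 + cu + d. Substituting each data point gives a linear system:
  a + b + c + d = -3
  8a + 4b + 2c + d = -9
  27a + 9b + 3c + d = -39
  64a + 16b + 4c + d = -111
Solving the system yields a = -3, b = 6, c = -3, d = -3.
So p(u) = -3u^3 + 6u^2 - 3u - 3.
The constant term is -3.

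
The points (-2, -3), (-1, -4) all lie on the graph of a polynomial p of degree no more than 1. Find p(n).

Write p(n) = an + b. Substituting each data point gives a linear system:
  -2a + b = -3
  -a + b = -4
Solving the system yields a = -1, b = -5.
So p(n) = -n - 5.
Check: p(-1) = -4. ✓

p(n) = -n - 5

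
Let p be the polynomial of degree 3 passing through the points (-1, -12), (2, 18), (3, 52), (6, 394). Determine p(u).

p(u) = 2u^3 - 2u^2 + 6u - 2

Write p(u) = au^3 + bu^2 + cu + d. Substituting each data point gives a linear system:
  -a + b - c + d = -12
  8a + 4b + 2c + d = 18
  27a + 9b + 3c + d = 52
  216a + 36b + 6c + d = 394
Solving the system yields a = 2, b = -2, c = 6, d = -2.
So p(u) = 2u^3 - 2u^2 + 6u - 2.
Check: p(3) = 52. ✓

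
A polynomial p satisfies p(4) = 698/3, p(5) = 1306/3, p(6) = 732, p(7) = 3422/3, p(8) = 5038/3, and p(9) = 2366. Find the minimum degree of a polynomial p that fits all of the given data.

3

Forward differences of the values at u = 4, 5, 6, 7, 8, 9:
  p  : 698/3  1306/3  732  3422/3  5038/3  2366
  Δ  : 608/3  890/3  1226/3  1616/3  2060/3
  Δ^2: 94  112  130  148
  Δ^3: 18  18  18
  Δ^4: 0  0
  Δ^5: 0
The third differences are constant (18) and nonzero, while all higher differences vanish, so the minimal degree is 3.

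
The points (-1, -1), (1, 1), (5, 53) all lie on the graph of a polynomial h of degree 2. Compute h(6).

Using the Lagrange interpolation formula with nodes -1, 1, 5:
  L_0(u) = (u - 1)(u - 5) / 12
  L_1(u) = (u + 1)(u - 5) / -8
  L_2(u) = (u + 1)(u - 1) / 24
Then h(u) = -1·L_0(u) + 1·L_1(u) + 53·L_2(u).
Expanding and collecting terms gives h(u) = 2u^2 + u - 2.
Evaluating at u = 6: h(6) = 76.

76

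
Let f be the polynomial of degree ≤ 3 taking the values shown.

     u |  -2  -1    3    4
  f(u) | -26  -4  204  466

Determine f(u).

Write f(u) = au^3 + bu^2 + cu + d. Substituting each data point gives a linear system:
  -8a + 4b - 2c + d = -26
  -a + b - c + d = -4
  27a + 9b + 3c + d = 204
  64a + 16b + 4c + d = 466
Solving the system yields a = 6, b = 6, c = -2, d = -6.
So f(u) = 6u^3 + 6u^2 - 2u - 6.
Check: f(-1) = -4. ✓

f(u) = 6u^3 + 6u^2 - 2u - 6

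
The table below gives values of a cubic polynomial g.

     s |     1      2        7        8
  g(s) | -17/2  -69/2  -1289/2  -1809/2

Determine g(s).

Write g(s) = as^3 + bs^2 + cs + d. Substituting each data point gives a linear system:
  a + b + c + d = -17/2
  8a + 4b + 2c + d = -69/2
  343a + 49b + 7c + d = -1289/2
  512a + 64b + 8c + d = -1809/2
Solving the system yields a = -1, b = -6, c = -1, d = -1/2.
So g(s) = -s^3 - 6s^2 - s - 1/2.
Check: g(1) = -17/2. ✓

g(s) = -s^3 - 6s^2 - s - 1/2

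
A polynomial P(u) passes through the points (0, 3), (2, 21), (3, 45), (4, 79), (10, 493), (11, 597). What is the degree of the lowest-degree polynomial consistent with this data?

2

Divided differences on the nodes 0, 2, 3, 4, 10, 11:
  order 0: 3  21  45  79  493  597
  order 1: 9  24  34  69  104
  order 2: 5  5  5  5
  order 3: 0  0  0
  order 4: 0  0
  order 5: 0
The order-2 divided differences are all 5 (nonzero) and every higher order vanishes, so the data lies on a polynomial of degree exactly 2.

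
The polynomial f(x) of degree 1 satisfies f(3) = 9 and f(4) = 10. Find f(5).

Using the Lagrange interpolation formula with nodes 3, 4:
  L_0(x) = (x - 4) / -1
  L_1(x) = (x - 3) / 1
Then f(x) = 9·L_0(x) + 10·L_1(x).
Expanding and collecting terms gives f(x) = x + 6.
Evaluating at x = 5: f(5) = 11.

11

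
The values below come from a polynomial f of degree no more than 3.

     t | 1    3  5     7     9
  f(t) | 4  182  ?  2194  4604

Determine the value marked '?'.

The 4 known points determine the degree-3 polynomial uniquely.
Write f(t) = at^3 + bt^2 + ct + d. Substituting each data point gives a linear system:
  a + b + c + d = 4
  27a + 9b + 3c + d = 182
  343a + 49b + 7c + d = 2194
  729a + 81b + 9c + d = 4604
Solving the system yields a = 6, b = 3, c = -1, d = -4.
So f(t) = 6t^3 + 3t^2 - t - 4.
Then f(5) = 816.

816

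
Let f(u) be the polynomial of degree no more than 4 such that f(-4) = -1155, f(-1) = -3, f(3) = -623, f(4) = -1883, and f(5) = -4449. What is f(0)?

1

Write f(u) = au^4 + bu^3 + cu^2 + du + e. Substituting each data point gives a linear system:
  256a - 64b + 16c - 4d + e = -1155
  a - b + c - d + e = -3
  81a + 27b + 9c + 3d + e = -623
  256a + 64b + 16c + 4d + e = -1883
  625a + 125b + 25c + 5d + e = -4449
Solving the system yields a = -6, b = -6, c = 1, d = 5, e = 1.
So f(u) = -6u^4 - 6u^3 + u^2 + 5u + 1.
Then f(0) = 1.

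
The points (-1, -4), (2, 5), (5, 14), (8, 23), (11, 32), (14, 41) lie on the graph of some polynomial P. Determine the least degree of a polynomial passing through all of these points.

Forward differences of the values at t = -1, 2, 5, 8, 11, 14:
  P  : -4  5  14  23  32  41
  Δ  : 9  9  9  9  9
  Δ^2: 0  0  0  0
  Δ^3: 0  0  0
  Δ^4: 0  0
  Δ^5: 0
The first differences are constant (9) and nonzero, while all higher differences vanish, so the minimal degree is 1.

1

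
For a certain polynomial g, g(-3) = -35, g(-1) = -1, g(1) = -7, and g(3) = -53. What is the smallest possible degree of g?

Forward differences of the values at n = -3, -1, 1, 3:
  g  : -35  -1  -7  -53
  Δ  : 34  -6  -46
  Δ^2: -40  -40
  Δ^3: 0
The second differences are constant (-40) and nonzero, while all higher differences vanish, so the minimal degree is 2.

2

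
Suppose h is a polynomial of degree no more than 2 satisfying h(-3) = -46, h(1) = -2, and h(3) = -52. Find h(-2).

Using the Lagrange interpolation formula with nodes -3, 1, 3:
  L_0(t) = (t - 1)(t - 3) / 24
  L_1(t) = (t + 3)(t - 3) / -8
  L_2(t) = (t + 3)(t - 1) / 12
Then h(t) = -46·L_0(t) - 2·L_1(t) - 52·L_2(t).
Expanding and collecting terms gives h(t) = -6t^2 - t + 5.
Evaluating at t = -2: h(-2) = -17.

-17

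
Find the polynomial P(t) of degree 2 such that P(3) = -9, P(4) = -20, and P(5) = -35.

Using the Lagrange interpolation formula with nodes 3, 4, 5:
  L_0(t) = (t - 4)(t - 5) / 2
  L_1(t) = (t - 3)(t - 5) / -1
  L_2(t) = (t - 3)(t - 4) / 2
Then P(t) = -9·L_0(t) - 20·L_1(t) - 35·L_2(t).
Expanding and collecting terms gives P(t) = -2t^2 + 3t.
Check: P(4) = -20. ✓

P(t) = -2t^2 + 3t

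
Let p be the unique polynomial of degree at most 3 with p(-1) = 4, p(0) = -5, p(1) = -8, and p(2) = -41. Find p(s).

p(s) = -6s^3 + 3s^2 - 5

Write p(s) = as^3 + bs^2 + cs + d. Substituting each data point gives a linear system:
  -a + b - c + d = 4
  d = -5
  a + b + c + d = -8
  8a + 4b + 2c + d = -41
Solving the system yields a = -6, b = 3, c = 0, d = -5.
So p(s) = -6s^3 + 3s^2 - 5.
Check: p(0) = -5. ✓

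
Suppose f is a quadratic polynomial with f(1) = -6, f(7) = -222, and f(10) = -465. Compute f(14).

-929

Write f(t) = at^2 + bt + c. Substituting each data point gives a linear system:
  a + b + c = -6
  49a + 7b + c = -222
  100a + 10b + c = -465
Solving the system yields a = -5, b = 4, c = -5.
So f(t) = -5t^2 + 4t - 5.
Then f(14) = -929.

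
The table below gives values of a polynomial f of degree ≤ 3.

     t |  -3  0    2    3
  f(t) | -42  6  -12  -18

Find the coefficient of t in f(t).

-5

Write f(t) = at^3 + bt^2 + ct + d. Substituting each data point gives a linear system:
  -27a + 9b - 3c + d = -42
  d = 6
  8a + 4b + 2c + d = -12
  27a + 9b + 3c + d = -18
Solving the system yields a = 1, b = -4, c = -5, d = 6.
So f(t) = t^3 - 4t^2 - 5t + 6.
The coefficient of t is -5.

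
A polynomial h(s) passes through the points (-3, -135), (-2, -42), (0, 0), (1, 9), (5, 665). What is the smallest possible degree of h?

Divided differences on the nodes -3, -2, 0, 1, 5:
  order 0: -135  -42  0  9  665
  order 1: 93  21  9  164
  order 2: -24  -4  31
  order 3: 5  5
  order 4: 0
The order-3 divided differences are all 5 (nonzero) and every higher order vanishes, so the data lies on a polynomial of degree exactly 3.

3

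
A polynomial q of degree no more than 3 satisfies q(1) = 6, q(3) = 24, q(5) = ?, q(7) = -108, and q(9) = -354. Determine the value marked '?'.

2

The 4 known points determine the degree-3 polynomial uniquely.
Write q(x) = ax^3 + bx^2 + cx + d. Substituting each data point gives a linear system:
  a + b + c + d = 6
  27a + 9b + 3c + d = 24
  343a + 49b + 7c + d = -108
  729a + 81b + 9c + d = -354
Solving the system yields a = -1, b = 4, c = 6, d = -3.
So q(x) = -x^3 + 4x^2 + 6x - 3.
Then q(5) = 2.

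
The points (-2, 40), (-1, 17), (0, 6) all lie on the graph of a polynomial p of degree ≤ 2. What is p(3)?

Using the Lagrange interpolation formula with nodes -2, -1, 0:
  L_0(n) = (n + 1)n / 2
  L_1(n) = (n + 2)n / -1
  L_2(n) = (n + 2)(n + 1) / 2
Then p(n) = 40·L_0(n) + 17·L_1(n) + 6·L_2(n).
Expanding and collecting terms gives p(n) = 6n² - 5n + 6.
Evaluating at n = 3: p(3) = 45.

45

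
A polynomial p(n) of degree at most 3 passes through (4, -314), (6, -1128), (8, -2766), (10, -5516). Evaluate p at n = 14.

-15504

Write p(n) = an^3 + bn^2 + cn + d. Substituting each data point gives a linear system:
  64a + 16b + 4c + d = -314
  216a + 36b + 6c + d = -1128
  512a + 64b + 8c + d = -2766
  1000a + 100b + 10c + d = -5516
Solving the system yields a = -6, b = 5, c = -1, d = -6.
So p(n) = -6n^3 + 5n^2 - n - 6.
Then p(14) = -15504.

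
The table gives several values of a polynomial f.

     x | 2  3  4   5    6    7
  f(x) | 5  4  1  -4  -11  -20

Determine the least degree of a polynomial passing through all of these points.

2

Forward differences of the values at x = 2, 3, 4, 5, 6, 7:
  f  : 5  4  1  -4  -11  -20
  Δ  : -1  -3  -5  -7  -9
  Δ^2: -2  -2  -2  -2
  Δ^3: 0  0  0
  Δ^4: 0  0
  Δ^5: 0
The second differences are constant (-2) and nonzero, while all higher differences vanish, so the minimal degree is 2.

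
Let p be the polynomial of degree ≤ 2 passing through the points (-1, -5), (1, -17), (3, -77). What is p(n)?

p(n) = -6n^2 - 6n - 5

Using the Lagrange interpolation formula with nodes -1, 1, 3:
  L_0(n) = (n - 1)(n - 3) / 8
  L_1(n) = (n + 1)(n - 3) / -4
  L_2(n) = (n + 1)(n - 1) / 8
Then p(n) = -5·L_0(n) - 17·L_1(n) - 77·L_2(n).
Expanding and collecting terms gives p(n) = -6n^2 - 6n - 5.
Check: p(-1) = -5. ✓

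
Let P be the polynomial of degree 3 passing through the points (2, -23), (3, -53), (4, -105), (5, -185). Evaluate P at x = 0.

-5

Forward differences of the values at x = 2, 3, 4, 5:
  P  : -23  -53  -105  -185
  Δ  : -30  -52  -80
  Δ^2: -22  -28
  Δ^3: -6
The third differences are constant, confirming degree 3.
Interpolating (Newton forward form) and evaluating at x = 0 gives P(0) = -5.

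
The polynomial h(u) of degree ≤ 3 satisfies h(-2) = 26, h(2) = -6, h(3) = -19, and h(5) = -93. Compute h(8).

Using the Lagrange interpolation formula with nodes -2, 2, 3, 5:
  L_0(u) = (u - 2)(u - 3)(u - 5) / -140
  L_1(u) = (u + 2)(u - 3)(u - 5) / 12
  L_2(u) = (u + 2)(u - 2)(u - 5) / -10
  L_3(u) = (u + 2)(u - 2)(u - 3) / 42
Then h(u) = 26·L_0(u) - 6·L_1(u) - 19·L_2(u) - 93·L_3(u).
Expanding and collecting terms gives h(u) = -u³ + 2u² - 4u + 2.
Evaluating at u = 8: h(8) = -414.

-414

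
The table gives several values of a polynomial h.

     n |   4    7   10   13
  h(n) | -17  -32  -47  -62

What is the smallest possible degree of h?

1

Forward differences of the values at n = 4, 7, 10, 13:
  h  : -17  -32  -47  -62
  Δ  : -15  -15  -15
  Δ^2: 0  0
  Δ^3: 0
The first differences are constant (-15) and nonzero, while all higher differences vanish, so the minimal degree is 1.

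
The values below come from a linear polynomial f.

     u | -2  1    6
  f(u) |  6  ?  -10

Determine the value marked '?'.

0

The 2 known points determine the degree-1 polynomial uniquely.
Write f(u) = au + b. Substituting each data point gives a linear system:
  -2a + b = 6
  6a + b = -10
Solving the system yields a = -2, b = 2.
So f(u) = -2u + 2.
Then f(1) = 0.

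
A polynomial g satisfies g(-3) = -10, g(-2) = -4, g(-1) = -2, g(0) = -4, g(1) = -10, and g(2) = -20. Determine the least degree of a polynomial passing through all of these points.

Forward differences of the values at n = -3, -2, -1, 0, 1, 2:
  g  : -10  -4  -2  -4  -10  -20
  Δ  : 6  2  -2  -6  -10
  Δ^2: -4  -4  -4  -4
  Δ^3: 0  0  0
  Δ^4: 0  0
  Δ^5: 0
The second differences are constant (-4) and nonzero, while all higher differences vanish, so the minimal degree is 2.

2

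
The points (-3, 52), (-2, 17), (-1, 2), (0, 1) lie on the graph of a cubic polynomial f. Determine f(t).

Write f(t) = at^3 + bt^2 + ct + d. Substituting each data point gives a linear system:
  -27a + 9b - 3c + d = 52
  -8a + 4b - 2c + d = 17
  -a + b - c + d = 2
  d = 1
Solving the system yields a = -1, b = 4, c = 4, d = 1.
So f(t) = -t^3 + 4t^2 + 4t + 1.
Check: f(-2) = 17. ✓

f(t) = -t^3 + 4t^2 + 4t + 1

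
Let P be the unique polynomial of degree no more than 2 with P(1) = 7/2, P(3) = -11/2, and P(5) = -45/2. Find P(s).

Using the Lagrange interpolation formula with nodes 1, 3, 5:
  L_0(s) = (s - 3)(s - 5) / 8
  L_1(s) = (s - 1)(s - 5) / -4
  L_2(s) = (s - 1)(s - 3) / 8
Then P(s) = 7/2·L_0(s) - 11/2·L_1(s) - 45/2·L_2(s).
Expanding and collecting terms gives P(s) = -s^2 - (1/2)s + 5.
Check: P(5) = -45/2. ✓

P(s) = -s^2 - (1/2)s + 5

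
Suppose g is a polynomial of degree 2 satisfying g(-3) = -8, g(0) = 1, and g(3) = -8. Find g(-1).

Using the Lagrange interpolation formula with nodes -3, 0, 3:
  L_0(n) = n(n - 3) / 18
  L_1(n) = (n + 3)(n - 3) / -9
  L_2(n) = (n + 3)n / 18
Then g(n) = -8·L_0(n) + 1·L_1(n) - 8·L_2(n).
Expanding and collecting terms gives g(n) = -n^2 + 1.
Evaluating at n = -1: g(-1) = 0.

0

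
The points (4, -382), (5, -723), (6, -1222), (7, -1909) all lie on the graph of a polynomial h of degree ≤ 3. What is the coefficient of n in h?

Write h(n) = an^3 + bn^2 + cn + d. Substituting each data point gives a linear system:
  64a + 16b + 4c + d = -382
  125a + 25b + 5c + d = -723
  216a + 36b + 6c + d = -1222
  343a + 49b + 7c + d = -1909
Solving the system yields a = -5, b = -4, c = 0, d = 2.
So h(n) = -5n³ - 4n² + 2.
The coefficient of n is 0.

0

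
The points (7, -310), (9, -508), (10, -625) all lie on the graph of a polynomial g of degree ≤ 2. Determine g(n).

g(n) = -6n^2 - 3n + 5

Using the Lagrange interpolation formula with nodes 7, 9, 10:
  L_0(n) = (n - 9)(n - 10) / 6
  L_1(n) = (n - 7)(n - 10) / -2
  L_2(n) = (n - 7)(n - 9) / 3
Then g(n) = -310·L_0(n) - 508·L_1(n) - 625·L_2(n).
Expanding and collecting terms gives g(n) = -6n^2 - 3n + 5.
Check: g(10) = -625. ✓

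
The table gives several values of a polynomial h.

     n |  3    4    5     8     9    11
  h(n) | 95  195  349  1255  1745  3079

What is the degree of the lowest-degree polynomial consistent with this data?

Divided differences on the nodes 3, 4, 5, 8, 9, 11:
  order 0: 95  195  349  1255  1745  3079
  order 1: 100  154  302  490  667
  order 2: 27  37  47  59
  order 3: 2  2  2
  order 4: 0  0
  order 5: 0
The order-3 divided differences are all 2 (nonzero) and every higher order vanishes, so the data lies on a polynomial of degree exactly 3.

3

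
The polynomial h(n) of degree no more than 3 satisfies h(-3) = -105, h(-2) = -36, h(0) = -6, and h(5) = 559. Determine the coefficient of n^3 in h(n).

Write h(n) = an^3 + bn^2 + cn + d. Substituting each data point gives a linear system:
  -27a + 9b - 3c + d = -105
  -8a + 4b - 2c + d = -36
  d = -6
  125a + 25b + 5c + d = 559
Solving the system yields a = 4, b = 2, c = 3, d = -6.
So h(n) = 4n³ + 2n² + 3n - 6.
The leading coefficient is 4.

4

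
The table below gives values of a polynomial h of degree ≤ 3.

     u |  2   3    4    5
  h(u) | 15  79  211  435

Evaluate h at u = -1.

-9

Forward differences of the values at u = 2, 3, 4, 5:
  h  : 15  79  211  435
  Δ  : 64  132  224
  Δ^2: 68  92
  Δ^3: 24
The third differences are constant, confirming degree 3.
Interpolating (Newton forward form) and evaluating at u = -1 gives h(-1) = -9.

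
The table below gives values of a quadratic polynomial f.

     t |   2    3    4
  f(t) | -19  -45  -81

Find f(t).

Write f(t) = at^2 + bt + c. Substituting each data point gives a linear system:
  4a + 2b + c = -19
  9a + 3b + c = -45
  16a + 4b + c = -81
Solving the system yields a = -5, b = -1, c = 3.
So f(t) = -5t^2 - t + 3.
Check: f(4) = -81. ✓

f(t) = -5t^2 - t + 3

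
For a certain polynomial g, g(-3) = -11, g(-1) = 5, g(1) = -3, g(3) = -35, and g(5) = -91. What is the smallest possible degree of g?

2

Forward differences of the values at n = -3, -1, 1, 3, 5:
  g  : -11  5  -3  -35  -91
  Δ  : 16  -8  -32  -56
  Δ^2: -24  -24  -24
  Δ^3: 0  0
  Δ^4: 0
The second differences are constant (-24) and nonzero, while all higher differences vanish, so the minimal degree is 2.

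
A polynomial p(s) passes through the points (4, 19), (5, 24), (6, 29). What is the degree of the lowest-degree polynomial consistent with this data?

Forward differences of the values at s = 4, 5, 6:
  p  : 19  24  29
  Δ  : 5  5
  Δ^2: 0
The first differences are constant (5) and nonzero, while all higher differences vanish, so the minimal degree is 1.

1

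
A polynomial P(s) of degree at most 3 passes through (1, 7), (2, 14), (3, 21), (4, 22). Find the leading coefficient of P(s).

-1

Write P(s) = as^3 + bs^2 + cs + d. Substituting each data point gives a linear system:
  a + b + c + d = 7
  8a + 4b + 2c + d = 14
  27a + 9b + 3c + d = 21
  64a + 16b + 4c + d = 22
Solving the system yields a = -1, b = 6, c = -4, d = 6.
So P(s) = -s³ + 6s² - 4s + 6.
The leading coefficient is -1.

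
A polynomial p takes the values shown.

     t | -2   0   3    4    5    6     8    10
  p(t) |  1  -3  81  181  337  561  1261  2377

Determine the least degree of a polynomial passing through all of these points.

3

Divided differences on the nodes -2, 0, 3, 4, 5, 6, 8, 10:
  order 0: 1  -3  81  181  337  561  1261  2377
  order 1: -2  28  100  156  224  350  558
  order 2: 6  18  28  34  42  52
  order 3: 2  2  2  2  2
  order 4: 0  0  0  0
  order 5: 0  0  0
  order 6: 0  0
  order 7: 0
The order-3 divided differences are all 2 (nonzero) and every higher order vanishes, so the data lies on a polynomial of degree exactly 3.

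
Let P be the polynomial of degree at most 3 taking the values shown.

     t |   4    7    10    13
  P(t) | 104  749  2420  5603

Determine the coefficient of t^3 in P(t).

Write P(t) = at^3 + bt^2 + ct + d. Substituting each data point gives a linear system:
  64a + 16b + 4c + d = 104
  343a + 49b + 7c + d = 749
  1000a + 100b + 10c + d = 2420
  2197a + 169b + 13c + d = 5603
Solving the system yields a = 3, b = -6, c = 2, d = 0.
So P(t) = 3t³ - 6t² + 2t.
The leading coefficient is 3.

3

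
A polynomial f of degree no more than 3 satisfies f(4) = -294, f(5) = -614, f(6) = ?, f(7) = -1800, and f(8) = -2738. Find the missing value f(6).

The 4 known points determine the degree-3 polynomial uniquely.
Write f(t) = at^3 + bt^2 + ct + d. Substituting each data point gives a linear system:
  64a + 16b + 4c + d = -294
  125a + 25b + 5c + d = -614
  343a + 49b + 7c + d = -1800
  512a + 64b + 8c + d = -2738
Solving the system yields a = -6, b = 5, c = 1, d = 6.
So f(t) = -6t³ + 5t² + t + 6.
Then f(6) = -1104.

-1104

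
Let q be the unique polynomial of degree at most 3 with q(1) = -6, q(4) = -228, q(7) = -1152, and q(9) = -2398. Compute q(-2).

Write q(u) = au^3 + bu^2 + cu + d. Substituting each data point gives a linear system:
  a + b + c + d = -6
  64a + 16b + 4c + d = -228
  343a + 49b + 7c + d = -1152
  729a + 81b + 9c + d = -2398
Solving the system yields a = -3, b = -3, c = 4, d = -4.
So q(u) = -3u^3 - 3u^2 + 4u - 4.
Then q(-2) = 0.

0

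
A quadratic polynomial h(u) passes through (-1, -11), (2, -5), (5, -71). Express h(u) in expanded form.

h(u) = -4u^2 + 6u - 1

Write h(u) = au^2 + bu + c. Substituting each data point gives a linear system:
  a - b + c = -11
  4a + 2b + c = -5
  25a + 5b + c = -71
Solving the system yields a = -4, b = 6, c = -1.
So h(u) = -4u² + 6u - 1.
Check: h(5) = -71. ✓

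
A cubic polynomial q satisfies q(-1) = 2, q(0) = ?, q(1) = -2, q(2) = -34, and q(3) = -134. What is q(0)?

The 4 known points determine the degree-3 polynomial uniquely.
Write q(s) = as^3 + bs^2 + cs + d. Substituting each data point gives a linear system:
  -a + b - c + d = 2
  a + b + c + d = -2
  8a + 4b + 2c + d = -34
  27a + 9b + 3c + d = -134
Solving the system yields a = -6, b = 2, c = 4, d = -2.
So q(s) = -6s^3 + 2s^2 + 4s - 2.
Then q(0) = -2.

-2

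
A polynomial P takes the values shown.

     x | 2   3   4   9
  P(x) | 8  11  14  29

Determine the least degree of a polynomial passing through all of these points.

1

Divided differences on the nodes 2, 3, 4, 9:
  order 0: 8  11  14  29
  order 1: 3  3  3
  order 2: 0  0
  order 3: 0
The order-1 divided differences are all 3 (nonzero) and every higher order vanishes, so the data lies on a polynomial of degree exactly 1.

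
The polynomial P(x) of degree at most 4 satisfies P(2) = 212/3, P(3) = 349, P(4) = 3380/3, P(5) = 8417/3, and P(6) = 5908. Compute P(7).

33227/3

Forward differences of the values at x = 2, 3, 4, 5, 6:
  P  : 212/3  349  3380/3  8417/3  5908
  Δ  : 835/3  2333/3  1679  9307/3
  Δ^2: 1498/3  2704/3  4270/3
  Δ^3: 402  522
  Δ^4: 120
The fourth differences are constant, confirming degree 4.
Interpolating (Newton forward form) and evaluating at x = 7 gives P(7) = 33227/3.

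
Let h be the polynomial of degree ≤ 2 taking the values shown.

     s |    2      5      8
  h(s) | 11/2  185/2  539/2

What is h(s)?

Using the Lagrange interpolation formula with nodes 2, 5, 8:
  L_0(s) = (s - 5)(s - 8) / 18
  L_1(s) = (s - 2)(s - 8) / -9
  L_2(s) = (s - 2)(s - 5) / 18
Then h(s) = 11/2·L_0(s) + 185/2·L_1(s) + 539/2·L_2(s).
Expanding and collecting terms gives h(s) = 5s^2 - 6s - 5/2.
Check: h(8) = 539/2. ✓

h(s) = 5s^2 - 6s - 5/2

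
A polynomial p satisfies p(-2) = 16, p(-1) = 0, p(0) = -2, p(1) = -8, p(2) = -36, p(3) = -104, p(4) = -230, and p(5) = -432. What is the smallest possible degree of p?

3

Forward differences of the values at u = -2, -1, 0, 1, 2, 3, 4, 5:
  p  : 16  0  -2  -8  -36  -104  -230  -432
  Δ  : -16  -2  -6  -28  -68  -126  -202
  Δ^2: 14  -4  -22  -40  -58  -76
  Δ^3: -18  -18  -18  -18  -18
  Δ^4: 0  0  0  0
  Δ^5: 0  0  0
  Δ^6: 0  0
  Δ^7: 0
The third differences are constant (-18) and nonzero, while all higher differences vanish, so the minimal degree is 3.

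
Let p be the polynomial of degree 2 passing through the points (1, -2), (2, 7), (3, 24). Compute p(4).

Write p(n) = an^2 + bn + c. Substituting each data point gives a linear system:
  a + b + c = -2
  4a + 2b + c = 7
  9a + 3b + c = 24
Solving the system yields a = 4, b = -3, c = -3.
So p(n) = 4n² - 3n - 3.
Then p(4) = 49.

49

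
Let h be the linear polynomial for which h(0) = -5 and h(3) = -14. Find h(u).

h(u) = -3u - 5

Write h(u) = au + b. Substituting each data point gives a linear system:
  b = -5
  3a + b = -14
Solving the system yields a = -3, b = -5.
So h(u) = -3u - 5.
Check: h(0) = -5. ✓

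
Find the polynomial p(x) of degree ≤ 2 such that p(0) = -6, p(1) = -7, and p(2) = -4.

Write p(x) = ax^2 + bx + c. Substituting each data point gives a linear system:
  c = -6
  a + b + c = -7
  4a + 2b + c = -4
Solving the system yields a = 2, b = -3, c = -6.
So p(x) = 2x^2 - 3x - 6.
Check: p(1) = -7. ✓

p(x) = 2x^2 - 3x - 6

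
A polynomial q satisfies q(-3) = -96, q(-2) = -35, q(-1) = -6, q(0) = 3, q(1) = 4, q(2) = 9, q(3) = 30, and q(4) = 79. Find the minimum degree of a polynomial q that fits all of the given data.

3

Forward differences of the values at n = -3, -2, -1, 0, 1, 2, 3, 4:
  q  : -96  -35  -6  3  4  9  30  79
  Δ  : 61  29  9  1  5  21  49
  Δ^2: -32  -20  -8  4  16  28
  Δ^3: 12  12  12  12  12
  Δ^4: 0  0  0  0
  Δ^5: 0  0  0
  Δ^6: 0  0
  Δ^7: 0
The third differences are constant (12) and nonzero, while all higher differences vanish, so the minimal degree is 3.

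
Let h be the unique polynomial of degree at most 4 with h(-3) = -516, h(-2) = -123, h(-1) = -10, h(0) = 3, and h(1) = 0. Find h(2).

Using the Lagrange interpolation formula with nodes -3, -2, -1, 0, 1:
  L_0(n) = (n + 2)(n + 1)n(n - 1) / 24
  L_1(n) = (n + 3)(n + 1)n(n - 1) / -6
  L_2(n) = (n + 3)(n + 2)n(n - 1) / 4
  L_3(n) = (n + 3)(n + 2)(n + 1)(n - 1) / -6
  L_4(n) = (n + 3)(n + 2)(n + 1)n / 24
Then h(n) = -516·L_0(n) - 123·L_1(n) - 10·L_2(n) + 3·L_3(n) + 0·L_4(n).
Expanding and collecting terms gives h(n) = -4n⁴ + 6n³ - 4n² - n + 3.
Evaluating at n = 2: h(2) = -31.

-31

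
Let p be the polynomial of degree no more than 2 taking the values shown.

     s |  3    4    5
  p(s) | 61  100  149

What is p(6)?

Using the Lagrange interpolation formula with nodes 3, 4, 5:
  L_0(s) = (s - 4)(s - 5) / 2
  L_1(s) = (s - 3)(s - 5) / -1
  L_2(s) = (s - 3)(s - 4) / 2
Then p(s) = 61·L_0(s) + 100·L_1(s) + 149·L_2(s).
Expanding and collecting terms gives p(s) = 5s^2 + 4s + 4.
Evaluating at s = 6: p(6) = 208.

208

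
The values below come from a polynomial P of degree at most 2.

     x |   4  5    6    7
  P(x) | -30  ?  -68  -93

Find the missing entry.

The 3 known points determine the degree-2 polynomial uniquely.
Write P(x) = ax^2 + bx + c. Substituting each data point gives a linear system:
  16a + 4b + c = -30
  36a + 6b + c = -68
  49a + 7b + c = -93
Solving the system yields a = -2, b = 1, c = -2.
So P(x) = -2x^2 + x - 2.
Then P(5) = -47.

-47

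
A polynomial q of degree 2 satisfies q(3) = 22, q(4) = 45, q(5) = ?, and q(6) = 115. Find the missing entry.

76

On equispaced nodes a degree-2 polynomial has vanishing third forward difference, so
  - q(3) + 3·q(4) - 3·q(5) + q(6) = 0.
Substituting the known values and solving for q(5):
  -3·q(5) = -228
  q(5) = 76.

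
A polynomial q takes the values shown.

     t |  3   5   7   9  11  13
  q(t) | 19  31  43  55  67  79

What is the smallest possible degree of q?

Forward differences of the values at t = 3, 5, 7, 9, 11, 13:
  q  : 19  31  43  55  67  79
  Δ  : 12  12  12  12  12
  Δ^2: 0  0  0  0
  Δ^3: 0  0  0
  Δ^4: 0  0
  Δ^5: 0
The first differences are constant (12) and nonzero, while all higher differences vanish, so the minimal degree is 1.

1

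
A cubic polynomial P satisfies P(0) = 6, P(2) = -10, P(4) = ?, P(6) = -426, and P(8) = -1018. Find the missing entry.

-122

On equispaced nodes a degree-3 polynomial has vanishing fourth forward difference, so
  P(0) - 4·P(2) + 6·P(4) - 4·P(6) + P(8) = 0.
Substituting the known values and solving for P(4):
  6·P(4) = -732
  P(4) = -122.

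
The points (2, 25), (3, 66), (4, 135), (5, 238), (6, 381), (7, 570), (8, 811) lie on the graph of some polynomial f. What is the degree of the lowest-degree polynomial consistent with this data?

3

Forward differences of the values at u = 2, 3, 4, 5, 6, 7, 8:
  f  : 25  66  135  238  381  570  811
  Δ  : 41  69  103  143  189  241
  Δ^2: 28  34  40  46  52
  Δ^3: 6  6  6  6
  Δ^4: 0  0  0
  Δ^5: 0  0
  Δ^6: 0
The third differences are constant (6) and nonzero, while all higher differences vanish, so the minimal degree is 3.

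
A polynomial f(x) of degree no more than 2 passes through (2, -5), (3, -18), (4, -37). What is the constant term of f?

Write f(x) = ax^2 + bx + c. Substituting each data point gives a linear system:
  4a + 2b + c = -5
  9a + 3b + c = -18
  16a + 4b + c = -37
Solving the system yields a = -3, b = 2, c = 3.
So f(x) = -3x² + 2x + 3.
The constant term is 3.

3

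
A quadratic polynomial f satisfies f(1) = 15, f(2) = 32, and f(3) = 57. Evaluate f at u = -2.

12

Using the Lagrange interpolation formula with nodes 1, 2, 3:
  L_0(u) = (u - 2)(u - 3) / 2
  L_1(u) = (u - 1)(u - 3) / -1
  L_2(u) = (u - 1)(u - 2) / 2
Then f(u) = 15·L_0(u) + 32·L_1(u) + 57·L_2(u).
Expanding and collecting terms gives f(u) = 4u^2 + 5u + 6.
Evaluating at u = -2: f(-2) = 12.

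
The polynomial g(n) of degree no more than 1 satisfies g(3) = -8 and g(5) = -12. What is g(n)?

g(n) = -2n - 2

Write g(n) = an + b. Substituting each data point gives a linear system:
  3a + b = -8
  5a + b = -12
Solving the system yields a = -2, b = -2.
So g(n) = -2n - 2.
Check: g(3) = -8. ✓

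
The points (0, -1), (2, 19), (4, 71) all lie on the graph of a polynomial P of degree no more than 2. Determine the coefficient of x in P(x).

Write P(x) = ax^2 + bx + c. Substituting each data point gives a linear system:
  c = -1
  4a + 2b + c = 19
  16a + 4b + c = 71
Solving the system yields a = 4, b = 2, c = -1.
So P(x) = 4x^2 + 2x - 1.
The coefficient of x is 2.

2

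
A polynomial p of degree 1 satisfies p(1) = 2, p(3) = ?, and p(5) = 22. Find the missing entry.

12

On equispaced nodes a degree-1 polynomial has vanishing second forward difference, so
  p(1) - 2·p(3) + p(5) = 0.
Substituting the known values and solving for p(3):
  -2·p(3) = -24
  p(3) = 12.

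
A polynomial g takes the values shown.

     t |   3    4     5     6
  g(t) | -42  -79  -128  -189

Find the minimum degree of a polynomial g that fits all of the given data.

Forward differences of the values at t = 3, 4, 5, 6:
  g  : -42  -79  -128  -189
  Δ  : -37  -49  -61
  Δ^2: -12  -12
  Δ^3: 0
The second differences are constant (-12) and nonzero, while all higher differences vanish, so the minimal degree is 2.

2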